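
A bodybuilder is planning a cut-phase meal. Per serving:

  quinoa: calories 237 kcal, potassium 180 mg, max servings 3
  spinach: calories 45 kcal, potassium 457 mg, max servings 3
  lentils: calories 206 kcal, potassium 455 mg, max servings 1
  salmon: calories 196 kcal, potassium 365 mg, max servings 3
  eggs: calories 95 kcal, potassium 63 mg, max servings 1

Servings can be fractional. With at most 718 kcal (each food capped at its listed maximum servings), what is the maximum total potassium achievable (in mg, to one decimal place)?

Potassium per kcal: spinach 10.16, lentils 2.209, salmon 1.862, quinoa 0.7595, eggs 0.6632.
Take 3 servings of spinach: uses 135 kcal, +1371.0 mg potassium (running total 1371.0 mg).
Take 1 serving of lentils: uses 206 kcal, +455.0 mg potassium (running total 1826.0 mg).
Take 1.923 servings of salmon: uses 377 kcal, +702.1 mg potassium (running total 2528.1 mg).
Greedy by best ratio exhausts the calories allowance optimally: 2528.1 mg.

2528.1 mg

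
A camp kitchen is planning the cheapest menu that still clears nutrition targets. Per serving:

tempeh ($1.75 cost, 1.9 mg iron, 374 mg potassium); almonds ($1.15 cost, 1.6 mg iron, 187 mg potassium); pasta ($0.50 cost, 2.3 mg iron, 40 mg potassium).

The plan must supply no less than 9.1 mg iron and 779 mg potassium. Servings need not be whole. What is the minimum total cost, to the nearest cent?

$4.41

An LP optimum is at a vertex; with two nutrient constraints at most two foods are used. Check each candidate.
tempeh only: max(9.1/1.9, 779/374) = 4.789 servings → $8.38.
almonds only: max(9.1/1.6, 779/187) = 5.688 servings → $6.54.
pasta only: max(9.1/2.3, 779/40) = 19.48 servings → $9.74.
tempeh + almonds: the both-tight solution has a negative serving — not a feasible corner.
tempeh + pasta with both tight: 1.821 servings and 2.453 servings → $4.41.
almonds + pasta with both tight: 3.9 servings and 1.244 servings → $5.11.
Cheapest feasible corner: $4.41.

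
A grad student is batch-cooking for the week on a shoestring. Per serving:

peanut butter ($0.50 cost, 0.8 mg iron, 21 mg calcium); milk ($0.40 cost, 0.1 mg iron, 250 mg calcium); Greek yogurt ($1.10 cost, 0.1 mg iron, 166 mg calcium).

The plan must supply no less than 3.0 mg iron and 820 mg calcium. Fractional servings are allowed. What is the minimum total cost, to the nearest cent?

$2.89

Compare the cost at each extreme point of the feasible region.
peanut butter only: max(3.0/0.8, 820/21) = 39.05 servings → $19.52.
milk only: max(3.0/0.1, 820/250) = 30 servings → $12.00.
Greek yogurt only: max(3.0/0.1, 820/166) = 30 servings → $33.00.
peanut butter + milk with both tight: 3.375 servings and 2.996 servings → $2.89.
peanut butter + Greek yogurt with both tight: 3.183 servings and 4.537 servings → $6.58.
milk + Greek yogurt: the both-tight solution has a negative serving — not a feasible corner.
So the least-cost plan costs $2.89.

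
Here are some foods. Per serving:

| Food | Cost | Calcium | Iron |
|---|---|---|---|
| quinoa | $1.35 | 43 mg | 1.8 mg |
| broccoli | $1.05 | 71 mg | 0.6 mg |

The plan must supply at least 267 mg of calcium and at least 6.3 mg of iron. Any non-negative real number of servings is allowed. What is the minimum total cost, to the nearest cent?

$5.96

A basic optimal solution has at most two foods positive. Try each food alone and each pair with both targets met exactly.
quinoa only: max(267/43, 6.3/1.8) = 6.209 servings → $8.38.
broccoli only: max(267/71, 6.3/0.6) = 10.5 servings → $11.03.
quinoa + broccoli with both tight: 2.815 servings and 2.056 servings → $5.96.
The minimum over all feasible corners is $5.96.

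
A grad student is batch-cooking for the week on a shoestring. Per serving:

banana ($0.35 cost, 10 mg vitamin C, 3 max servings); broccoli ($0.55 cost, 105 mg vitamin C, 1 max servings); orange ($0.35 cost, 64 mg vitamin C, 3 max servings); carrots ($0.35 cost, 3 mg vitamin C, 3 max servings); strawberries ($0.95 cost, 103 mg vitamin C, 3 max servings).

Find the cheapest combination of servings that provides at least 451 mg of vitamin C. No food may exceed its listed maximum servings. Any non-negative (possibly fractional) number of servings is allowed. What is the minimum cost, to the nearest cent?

Cost per mg of vitamin C: broccoli $0.0052, orange $0.0055, strawberries $0.0092, banana $0.0350, carrots $0.1167.
Take 1 serving of broccoli: +105.0 mg vitamin C for $0.55 (total $0.55, still need 346.0 mg).
Take 3 servings of orange: +192.0 mg vitamin C for $1.05 (total $1.60, still need 154.0 mg).
Take 1.495 servings of strawberries: +154.0 mg vitamin C for $1.42 (total $3.02, still need 0.0 mg).
Filling from the cheapest source first is optimal under one linear minimum: $3.02.

$3.02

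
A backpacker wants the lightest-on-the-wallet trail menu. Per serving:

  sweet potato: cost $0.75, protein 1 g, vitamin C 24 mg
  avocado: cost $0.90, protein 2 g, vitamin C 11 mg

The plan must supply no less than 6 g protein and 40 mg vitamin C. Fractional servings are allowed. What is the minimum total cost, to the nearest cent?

sweet potato only: max(6/1, 40/24) = 6 servings → $4.50.
avocado only: max(6/2, 40/11) = 3.636 servings → $3.27.
sweet potato + avocado with both tight: 0.3784 servings and 2.811 servings → $2.81.
The minimum over all feasible corners is $2.81.

$2.81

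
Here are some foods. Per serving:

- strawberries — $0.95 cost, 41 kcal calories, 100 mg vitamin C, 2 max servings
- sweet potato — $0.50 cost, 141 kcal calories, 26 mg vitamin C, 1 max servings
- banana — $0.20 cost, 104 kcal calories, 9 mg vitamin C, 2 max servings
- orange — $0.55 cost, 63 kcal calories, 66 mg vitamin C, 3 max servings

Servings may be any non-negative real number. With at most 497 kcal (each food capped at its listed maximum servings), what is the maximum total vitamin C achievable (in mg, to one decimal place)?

Vitamin C per kcal: strawberries 2.439, orange 1.048, sweet potato 0.1844, banana 0.08654.
Take 2 servings of strawberries: uses 82 kcal, +200.0 mg vitamin C (running total 200.0 mg).
Take 3 servings of orange: uses 189 kcal, +198.0 mg vitamin C (running total 398.0 mg).
Take 1 serving of sweet potato: uses 141 kcal, +26.0 mg vitamin C (running total 424.0 mg).
Take 0.8173 servings of banana: uses 85 kcal, +7.4 mg vitamin C (running total 431.4 mg).
Filling greedily by vitamin C-per-kcal is optimal for one linear limit, giving 431.4 mg.

431.4 mg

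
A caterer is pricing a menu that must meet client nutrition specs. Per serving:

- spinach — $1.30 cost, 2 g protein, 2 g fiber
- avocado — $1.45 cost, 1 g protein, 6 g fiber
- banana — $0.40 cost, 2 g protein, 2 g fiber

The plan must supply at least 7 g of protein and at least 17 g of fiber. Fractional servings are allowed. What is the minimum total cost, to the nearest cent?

Minimising a linear cost over {protein ≥ 7, fiber ≥ 17, servings ≥ 0} — the optimum is at a vertex, using one or two foods.
spinach only: max(7/2, 17/2) = 8.5 servings → $11.05.
avocado only: max(7/1, 17/6) = 7 servings → $10.15.
banana only: max(7/2, 17/2) = 8.5 servings → $3.40.
spinach + avocado with both tight: 2.5 servings and 2 servings → $6.15.
spinach + banana (both tight): parallel constraints — no distinct corner.
avocado + banana with both tight: 2 servings and 2.5 servings → $3.90.
The minimum over all feasible corners is $3.40.

$3.40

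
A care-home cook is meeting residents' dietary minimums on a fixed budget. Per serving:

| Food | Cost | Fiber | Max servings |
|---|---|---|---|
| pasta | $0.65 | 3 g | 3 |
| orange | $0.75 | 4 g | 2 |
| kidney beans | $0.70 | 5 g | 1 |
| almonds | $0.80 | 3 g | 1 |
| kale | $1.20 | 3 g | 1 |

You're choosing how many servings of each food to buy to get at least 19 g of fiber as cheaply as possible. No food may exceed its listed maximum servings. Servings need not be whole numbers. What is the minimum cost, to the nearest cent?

Cost per g of fiber: kidney beans $0.1400, orange $0.1875, pasta $0.2167, almonds $0.2667, kale $0.4000.
Take 1 serving of kidney beans: +5.0 g fiber for $0.70 (total $0.70, still need 14.0 g).
Take 2 servings of orange: +8.0 g fiber for $1.50 (total $2.20, still need 6.0 g).
Take 2 servings of pasta: +6.0 g fiber for $1.30 (total $3.50, still need 0.0 g).
Greedy by cheapest-per-g is optimal for a single linear constraint, so the minimum cost is $3.50.

$3.50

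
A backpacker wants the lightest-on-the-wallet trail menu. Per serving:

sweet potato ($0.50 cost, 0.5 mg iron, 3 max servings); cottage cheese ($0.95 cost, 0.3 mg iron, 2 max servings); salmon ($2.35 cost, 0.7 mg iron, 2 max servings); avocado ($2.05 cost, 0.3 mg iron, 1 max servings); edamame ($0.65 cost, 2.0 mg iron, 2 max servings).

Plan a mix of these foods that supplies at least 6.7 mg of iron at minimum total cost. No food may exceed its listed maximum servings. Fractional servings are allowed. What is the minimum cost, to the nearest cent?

$6.71

Cost per mg of iron: edamame $0.3250, sweet potato $1.0000, cottage cheese $3.1667, salmon $3.3571, avocado $6.8333.
Take 2 servings of edamame: +4.0 mg iron for $1.30 (total $1.30, still need 2.7 mg).
Take 3 servings of sweet potato: +1.5 mg iron for $1.50 (total $2.80, still need 1.2 mg).
Take 2 servings of cottage cheese: +0.6 mg iron for $1.90 (total $4.70, still need 0.6 mg).
Take 0.8571 servings of salmon: +0.6 mg iron for $2.01 (total $6.71, still need 0.0 mg).
Greedy by cheapest-per-mg is optimal for a single linear constraint, so the minimum cost is $6.71.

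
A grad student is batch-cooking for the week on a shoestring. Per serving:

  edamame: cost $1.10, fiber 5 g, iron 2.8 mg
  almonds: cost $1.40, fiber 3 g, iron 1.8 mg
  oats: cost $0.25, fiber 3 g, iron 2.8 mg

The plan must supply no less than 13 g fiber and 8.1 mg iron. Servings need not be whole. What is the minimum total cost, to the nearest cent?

$1.08

This is a tiny linear program; its minimum lies at a vertex of the feasible set. List the vertices and price them.
edamame only: max(13/5, 8.1/2.8) = 2.893 servings → $3.18.
almonds only: max(13/3, 8.1/1.8) = 4.5 servings → $6.30.
oats only: max(13/3, 8.1/2.8) = 4.333 servings → $1.08.
edamame + almonds: the both-tight solution has a negative serving — not a feasible corner.
edamame + oats with both tight: 2.161 servings and 0.7321 servings → $2.56.
almonds + oats with both tight: 4.033 servings and 0.3 servings → $5.72.
The minimum over all feasible corners is $1.08.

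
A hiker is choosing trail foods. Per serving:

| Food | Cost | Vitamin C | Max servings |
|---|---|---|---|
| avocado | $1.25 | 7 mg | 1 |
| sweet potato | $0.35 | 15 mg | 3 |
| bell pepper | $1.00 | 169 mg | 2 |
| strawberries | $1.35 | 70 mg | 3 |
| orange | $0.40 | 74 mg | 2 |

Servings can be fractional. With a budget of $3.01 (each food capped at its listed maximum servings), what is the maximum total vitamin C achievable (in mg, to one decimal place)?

496.9 mg

Vitamin C per dollar: orange 185, bell pepper 169, strawberries 51.85, sweet potato 42.86, avocado 5.6.
Take 2 servings of orange: spends $0.80, +148.0 mg vitamin C (running total 148.0 mg).
Take 2 servings of bell pepper: spends $2.00, +338.0 mg vitamin C (running total 486.0 mg).
Take 0.1556 servings of strawberries: spends $0.21, +10.9 mg vitamin C (running total 496.9 mg).
Filling greedily by vitamin C-per-dollar is optimal for one linear limit, giving 496.9 mg.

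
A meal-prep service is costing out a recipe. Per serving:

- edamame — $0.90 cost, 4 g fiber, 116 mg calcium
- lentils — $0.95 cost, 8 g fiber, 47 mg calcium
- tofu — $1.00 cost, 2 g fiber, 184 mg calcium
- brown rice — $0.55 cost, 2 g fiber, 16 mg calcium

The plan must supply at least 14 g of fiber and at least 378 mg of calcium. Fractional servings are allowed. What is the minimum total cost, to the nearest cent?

An LP optimum is at a vertex; with two nutrient constraints at most two foods are used. Check each candidate.
edamame only: max(14/4, 378/116) = 3.5 servings → $3.15.
lentils only: max(14/8, 378/47) = 8.043 servings → $7.64.
tofu only: max(14/2, 378/184) = 7 servings → $7.00.
brown rice only: max(14/2, 378/16) = 23.62 servings → $12.99.
edamame + lentils with both tight: 3.197 servings and 0.1514 servings → $3.02.
edamame + tofu with both targets exact would need a negative amount; discard.
edamame + brown rice with both tight: 3.167 servings and 0.6667 servings → $3.22.
lentils + tofu with both tight: 1.321 servings and 1.717 servings → $2.97.
lentils + brown rice with both targets exact would need a negative amount; discard.
tofu + brown rice with both tight: 1.583 servings and 5.417 servings → $4.56.
So the least-cost plan costs $2.97.

$2.97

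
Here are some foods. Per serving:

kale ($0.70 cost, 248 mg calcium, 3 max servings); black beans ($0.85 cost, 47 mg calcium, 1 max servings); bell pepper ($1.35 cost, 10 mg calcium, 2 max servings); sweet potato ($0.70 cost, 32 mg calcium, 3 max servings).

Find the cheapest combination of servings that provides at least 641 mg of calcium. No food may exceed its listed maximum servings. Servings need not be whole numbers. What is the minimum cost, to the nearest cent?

Cost per mg of calcium: kale $0.0028, black beans $0.0181, sweet potato $0.0219, bell pepper $0.1350.
Take 2.585 servings of kale: +641.0 mg calcium for $1.81 (total $1.81, still need 0.0 mg).
Filling from the cheapest source first is optimal under one linear minimum: $1.81.

$1.81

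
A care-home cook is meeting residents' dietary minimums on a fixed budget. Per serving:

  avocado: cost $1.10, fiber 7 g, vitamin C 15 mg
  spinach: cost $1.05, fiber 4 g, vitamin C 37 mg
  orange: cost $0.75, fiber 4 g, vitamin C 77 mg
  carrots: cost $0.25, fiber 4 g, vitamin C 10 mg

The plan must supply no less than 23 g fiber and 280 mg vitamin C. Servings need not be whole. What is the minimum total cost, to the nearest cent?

Minimising a linear cost over {fiber ≥ 23, vitamin C ≥ 280, servings ≥ 0} — the optimum is at a vertex, using one or two foods.
avocado only: max(23/7, 280/15) = 18.67 servings → $20.53.
spinach only: max(23/4, 280/37) = 7.568 servings → $7.95.
orange only: max(23/4, 280/77) = 5.75 servings → $4.31.
carrots only: max(23/4, 280/10) = 28 servings → $7.00.
avocado + spinach: the both-tight solution has a negative serving — not a feasible corner.
avocado + orange with both tight: 1.359 servings and 3.372 servings → $4.02.
avocado + carrots with both targets exact would need a negative amount; discard.
spinach + orange with both tight: 4.069 servings and 1.681 servings → $5.53.
spinach + carrots with both targets exact would need a negative amount; discard.
orange + carrots with both tight: 3.321 servings and 2.429 servings → $3.10.
So the least-cost plan costs $3.10.

$3.10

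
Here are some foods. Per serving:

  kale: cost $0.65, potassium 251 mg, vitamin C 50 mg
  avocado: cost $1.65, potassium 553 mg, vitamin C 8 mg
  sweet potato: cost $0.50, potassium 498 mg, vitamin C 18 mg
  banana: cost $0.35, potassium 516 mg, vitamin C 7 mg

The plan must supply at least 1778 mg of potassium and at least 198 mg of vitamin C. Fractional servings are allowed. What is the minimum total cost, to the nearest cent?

$3.00

Compare the cost at each extreme point of the feasible region.
kale only: max(1778/251, 198/50) = 7.084 servings → $4.60.
avocado only: max(1778/553, 198/8) = 24.75 servings → $40.84.
sweet potato only: max(1778/498, 198/18) = 11 servings → $5.50.
banana only: max(1778/516, 198/7) = 28.29 servings → $9.90.
kale + avocado with both tight: 3.715 servings and 1.529 servings → $4.94.
kale + sweet potato with both tight: 3.268 servings and 1.923 servings → $3.09.
kale + banana with both tight: 3.732 servings and 1.63 servings → $3.00.
avocado + sweet potato: the both-tight solution has a negative serving — not a feasible corner.
avocado + banana: intersection lies outside the first quadrant.
sweet potato + banana: intersection lies outside the first quadrant.
Cheapest feasible corner: $3.00.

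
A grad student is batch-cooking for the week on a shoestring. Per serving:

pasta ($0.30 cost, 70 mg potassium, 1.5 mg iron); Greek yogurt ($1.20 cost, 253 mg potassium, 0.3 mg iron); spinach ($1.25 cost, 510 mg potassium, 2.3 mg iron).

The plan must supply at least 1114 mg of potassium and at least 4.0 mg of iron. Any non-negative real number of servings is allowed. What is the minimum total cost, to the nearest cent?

$2.73

pasta only: max(1114/70, 4.0/1.5) = 15.91 servings → $4.77.
Greek yogurt only: max(1114/253, 4.0/0.3) = 13.33 servings → $16.00.
spinach only: max(1114/510, 4.0/2.3) = 2.184 servings → $2.73.
pasta + Greek yogurt with both tight: 1.891 servings and 3.88 servings → $5.22.
pasta + spinach: the both-tight solution has a negative serving — not a feasible corner.
Greek yogurt + spinach with both tight: 1.218 servings and 1.58 servings → $3.44.
Cheapest feasible corner: $2.73.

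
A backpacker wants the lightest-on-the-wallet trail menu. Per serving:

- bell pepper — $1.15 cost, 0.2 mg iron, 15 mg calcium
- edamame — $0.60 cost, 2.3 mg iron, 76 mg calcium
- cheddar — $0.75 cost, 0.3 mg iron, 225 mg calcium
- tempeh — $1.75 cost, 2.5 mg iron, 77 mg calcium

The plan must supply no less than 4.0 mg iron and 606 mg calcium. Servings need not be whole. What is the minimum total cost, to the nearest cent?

$2.52

An LP optimum is at a vertex; with two nutrient constraints at most two foods are used. Check each candidate.
bell pepper only: max(4.0/0.2, 606/15) = 40.4 servings → $46.46.
edamame only: max(4.0/2.3, 606/76) = 7.974 servings → $4.78.
cheddar only: max(4.0/0.3, 606/225) = 13.33 servings → $10.00.
tempeh only: max(4.0/2.5, 606/77) = 7.87 servings → $13.77.
bell pepper + edamame with both targets exact would need a negative amount; discard.
bell pepper + cheddar with both tight: 17.73 servings and 1.511 servings → $21.53.
bell pepper + tempeh with both targets exact would need a negative amount; discard.
edamame + cheddar with both tight: 1.452 servings and 2.203 servings → $2.52.
edamame + tempeh: the both-tight solution has a negative serving — not a feasible corner.
cheddar + tempeh with both tight: 2.238 servings and 1.331 servings → $4.01.
Cheapest feasible corner: $2.52.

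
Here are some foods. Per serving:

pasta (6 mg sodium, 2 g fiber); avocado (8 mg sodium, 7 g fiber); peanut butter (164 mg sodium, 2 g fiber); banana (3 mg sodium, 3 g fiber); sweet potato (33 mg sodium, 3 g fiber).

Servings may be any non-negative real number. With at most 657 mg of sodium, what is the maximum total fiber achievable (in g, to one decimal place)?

657.0 g

Fiber per mg sodium: banana 1, avocado 0.875, pasta 0.3333, sweet potato 0.09091, peanut butter 0.0122.
With no serving limits, spend the whole sodium allowance on banana: 657 mg / 3 mg × 3 g = 657.0 g.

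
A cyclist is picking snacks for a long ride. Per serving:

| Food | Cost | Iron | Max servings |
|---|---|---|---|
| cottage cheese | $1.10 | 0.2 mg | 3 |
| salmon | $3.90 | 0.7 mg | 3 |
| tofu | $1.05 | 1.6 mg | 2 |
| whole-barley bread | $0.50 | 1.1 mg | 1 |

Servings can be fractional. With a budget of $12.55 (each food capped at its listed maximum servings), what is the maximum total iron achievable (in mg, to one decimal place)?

Iron per dollar: whole-barley bread 2.2, tofu 1.524, cottage cheese 0.1818, salmon 0.1795.
Take 1 serving of whole-barley bread: spends $0.50, +1.1 mg iron (running total 1.1 mg).
Take 2 servings of tofu: spends $2.10, +3.2 mg iron (running total 4.3 mg).
Take 3 servings of cottage cheese: spends $3.30, +0.6 mg iron (running total 4.9 mg).
Take 1.705 servings of salmon: spends $6.65, +1.2 mg iron (running total 6.1 mg).
Filling greedily by iron-per-dollar is optimal for one linear limit, giving 6.1 mg.

6.1 mg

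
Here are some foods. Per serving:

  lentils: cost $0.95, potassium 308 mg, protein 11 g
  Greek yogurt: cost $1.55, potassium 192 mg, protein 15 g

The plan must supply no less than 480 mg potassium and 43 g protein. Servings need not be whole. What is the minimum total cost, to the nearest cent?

The cheapest plan sits at a corner of the feasible region — with two constraints it uses at most two foods.
lentils only: max(480/308, 43/11) = 3.909 servings → $3.71.
Greek yogurt only: max(480/192, 43/15) = 2.867 servings → $4.44.
lentils + Greek yogurt: intersection lies outside the first quadrant.
The minimum over all feasible corners is $3.71.

$3.71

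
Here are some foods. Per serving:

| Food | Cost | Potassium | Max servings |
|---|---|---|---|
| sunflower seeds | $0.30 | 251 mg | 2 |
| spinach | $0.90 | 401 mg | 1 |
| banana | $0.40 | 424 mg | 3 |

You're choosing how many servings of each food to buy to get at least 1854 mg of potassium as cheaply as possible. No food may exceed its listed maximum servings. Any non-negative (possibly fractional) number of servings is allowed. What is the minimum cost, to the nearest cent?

Cost per mg of potassium: banana $0.0009, sunflower seeds $0.0012, spinach $0.0022.
Take 3 servings of banana: +1272.0 mg potassium for $1.20 (total $1.20, still need 582.0 mg).
Take 2 servings of sunflower seeds: +502.0 mg potassium for $0.60 (total $1.80, still need 80.0 mg).
Take 0.1995 servings of spinach: +80.0 mg potassium for $0.18 (total $1.98, still need 0.0 mg).
Greedy by cheapest-per-mg is optimal for a single linear constraint, so the minimum cost is $1.98.

$1.98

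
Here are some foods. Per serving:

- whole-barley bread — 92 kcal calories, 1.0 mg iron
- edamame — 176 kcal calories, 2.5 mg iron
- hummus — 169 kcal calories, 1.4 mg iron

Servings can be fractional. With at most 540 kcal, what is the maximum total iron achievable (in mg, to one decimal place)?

Iron per kcal: edamame 0.0142, whole-barley bread 0.01087, hummus 0.008284.
With no serving limits, spend the whole calories allowance on edamame: 540 kcal / 176 kcal × 2.5 mg = 7.7 mg.

7.7 mg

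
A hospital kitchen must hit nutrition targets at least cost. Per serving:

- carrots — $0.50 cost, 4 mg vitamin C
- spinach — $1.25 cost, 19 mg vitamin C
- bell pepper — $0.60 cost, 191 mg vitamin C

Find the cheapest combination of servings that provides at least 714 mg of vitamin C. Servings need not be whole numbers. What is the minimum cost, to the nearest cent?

Cost per mg of vitamin C: bell pepper $0.0031, spinach $0.0658, carrots $0.1250.
With no serving limits, use only bell pepper: 714 mg / 191 mg = 3.738 servings × $0.60 = $2.24.

$2.24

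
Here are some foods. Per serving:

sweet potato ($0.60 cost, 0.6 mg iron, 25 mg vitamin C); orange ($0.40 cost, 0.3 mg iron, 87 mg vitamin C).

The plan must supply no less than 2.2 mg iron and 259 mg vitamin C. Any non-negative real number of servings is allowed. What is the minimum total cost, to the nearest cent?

$2.42

With two linear requirements the optimum uses one or two foods; enumerate the corners.
sweet potato only: max(2.2/0.6, 259/25) = 10.36 servings → $6.22.
orange only: max(2.2/0.3, 259/87) = 7.333 servings → $2.93.
sweet potato + orange with both tight: 2.544 servings and 2.246 servings → $2.42.
Cheapest feasible corner: $2.42.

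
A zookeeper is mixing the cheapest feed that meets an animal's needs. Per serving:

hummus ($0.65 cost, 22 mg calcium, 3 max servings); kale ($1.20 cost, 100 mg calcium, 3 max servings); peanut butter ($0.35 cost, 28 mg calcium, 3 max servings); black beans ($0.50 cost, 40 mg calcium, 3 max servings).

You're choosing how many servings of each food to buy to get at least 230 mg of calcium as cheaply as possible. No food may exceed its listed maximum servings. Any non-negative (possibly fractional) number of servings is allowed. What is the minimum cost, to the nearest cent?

Cost per mg of calcium: kale $0.0120, peanut butter $0.0125, black beans $0.0125, hummus $0.0295.
Take 2.3 servings of kale: +230.0 mg calcium for $2.76 (total $2.76, still need 0.0 mg).
Greedy by cheapest-per-mg is optimal for a single linear constraint, so the minimum cost is $2.76.

$2.76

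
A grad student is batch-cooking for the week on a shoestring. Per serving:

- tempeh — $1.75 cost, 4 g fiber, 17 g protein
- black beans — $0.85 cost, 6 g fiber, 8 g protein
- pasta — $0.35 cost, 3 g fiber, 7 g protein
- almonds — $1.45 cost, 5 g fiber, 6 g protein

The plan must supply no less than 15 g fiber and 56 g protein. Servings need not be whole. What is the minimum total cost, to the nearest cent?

Compare the cost at each extreme point of the feasible region.
tempeh only: max(15/4, 56/17) = 3.75 servings → $6.56.
black beans only: max(15/6, 56/8) = 7 servings → $5.95.
pasta only: max(15/3, 56/7) = 8 servings → $2.80.
almonds only: max(15/5, 56/6) = 9.333 servings → $13.53.
tempeh + black beans with both tight: 3.086 servings and 0.4429 servings → $5.78.
tempeh + pasta with both tight: 2.739 servings and 1.348 servings → $5.27.
tempeh + almonds with both tight: 3.115 servings and 0.5082 servings → $6.19.
black beans + pasta with both targets exact would need a negative amount; discard.
black beans + almonds: the both-tight solution has a negative serving — not a feasible corner.
pasta + almonds: intersection lies outside the first quadrant.
Cheapest feasible corner: $2.80.

$2.80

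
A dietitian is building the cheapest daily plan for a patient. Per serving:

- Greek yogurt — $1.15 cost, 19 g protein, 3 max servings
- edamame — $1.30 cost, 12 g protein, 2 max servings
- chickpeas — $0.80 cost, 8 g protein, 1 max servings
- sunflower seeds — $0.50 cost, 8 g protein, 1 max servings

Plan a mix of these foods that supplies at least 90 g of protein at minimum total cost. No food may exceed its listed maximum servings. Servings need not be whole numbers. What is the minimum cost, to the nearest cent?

$6.59

Cost per g of protein: Greek yogurt $0.0605, sunflower seeds $0.0625, chickpeas $0.1000, edamame $0.1083.
Take 3 servings of Greek yogurt: +57.0 g protein for $3.45 (total $3.45, still need 33.0 g).
Take 1 serving of sunflower seeds: +8.0 g protein for $0.50 (total $3.95, still need 25.0 g).
Take 1 serving of chickpeas: +8.0 g protein for $0.80 (total $4.75, still need 17.0 g).
Take 1.417 servings of edamame: +17.0 g protein for $1.84 (total $6.59, still need 0.0 g).
Filling from the cheapest source first is optimal under one linear minimum: $6.59.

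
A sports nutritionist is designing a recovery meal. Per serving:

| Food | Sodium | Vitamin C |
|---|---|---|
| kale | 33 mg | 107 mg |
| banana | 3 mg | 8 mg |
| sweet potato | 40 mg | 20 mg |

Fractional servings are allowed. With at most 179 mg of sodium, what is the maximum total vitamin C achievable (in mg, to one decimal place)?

580.4 mg

Vitamin C per mg sodium: kale 3.242, banana 2.667, sweet potato 0.5.
With no serving limits, spend the whole sodium allowance on kale: 179 mg / 33 mg × 107 mg = 580.4 mg.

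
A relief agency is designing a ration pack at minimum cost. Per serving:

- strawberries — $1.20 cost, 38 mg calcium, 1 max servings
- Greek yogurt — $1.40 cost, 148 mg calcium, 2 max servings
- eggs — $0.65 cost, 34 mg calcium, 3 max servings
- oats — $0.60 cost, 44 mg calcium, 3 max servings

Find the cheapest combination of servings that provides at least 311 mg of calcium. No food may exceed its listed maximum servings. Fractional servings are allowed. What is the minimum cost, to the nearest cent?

Cost per mg of calcium: Greek yogurt $0.0095, oats $0.0136, eggs $0.0191, strawberries $0.0316.
Take 2 servings of Greek yogurt: +296.0 mg calcium for $2.80 (total $2.80, still need 15.0 mg).
Take 0.3409 servings of oats: +15.0 mg calcium for $0.20 (total $3.00, still need 0.0 mg).
Filling from the cheapest source first is optimal under one linear minimum: $3.00.

$3.00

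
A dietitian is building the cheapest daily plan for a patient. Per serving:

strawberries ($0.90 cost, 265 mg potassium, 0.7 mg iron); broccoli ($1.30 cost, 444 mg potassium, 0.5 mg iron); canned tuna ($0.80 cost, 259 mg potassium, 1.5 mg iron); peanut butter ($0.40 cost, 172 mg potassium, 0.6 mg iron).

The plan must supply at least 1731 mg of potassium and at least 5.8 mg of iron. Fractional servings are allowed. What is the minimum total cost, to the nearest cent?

The cheapest plan sits at a corner of the feasible region — with two constraints it uses at most two foods.
strawberries only: max(1731/265, 5.8/0.7) = 8.286 servings → $7.46.
broccoli only: max(1731/444, 5.8/0.5) = 11.6 servings → $15.08.
canned tuna only: max(1731/259, 5.8/1.5) = 6.683 servings → $5.35.
peanut butter only: max(1731/172, 5.8/0.6) = 10.06 servings → $4.03.
strawberries + broccoli with both targets exact would need a negative amount; discard.
strawberries + canned tuna with both tight: 5.062 servings and 1.505 servings → $5.76.
strawberries + peanut butter with both tight: 1.062 servings and 8.427 servings → $4.33.
broccoli + canned tuna with both tight: 2.04 servings and 3.187 servings → $5.20.
broccoli + peanut butter with both tight: 0.2273 servings and 9.477 servings → $4.09.
canned tuna + peanut butter: intersection lies outside the first quadrant.
Cheapest feasible corner: $4.03.

$4.03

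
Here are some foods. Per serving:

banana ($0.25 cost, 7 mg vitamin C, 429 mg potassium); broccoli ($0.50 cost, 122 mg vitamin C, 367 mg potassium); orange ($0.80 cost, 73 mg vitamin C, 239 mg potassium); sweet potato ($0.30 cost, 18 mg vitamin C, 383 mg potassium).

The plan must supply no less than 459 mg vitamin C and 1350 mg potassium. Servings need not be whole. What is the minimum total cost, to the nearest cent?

This is a tiny linear program; its minimum lies at a vertex of the feasible set. List the vertices and price them.
banana only: max(459/7, 1350/429) = 65.57 servings → $16.39.
broccoli only: max(459/122, 1350/367) = 3.762 servings → $1.88.
orange only: max(459/73, 1350/239) = 6.288 servings → $5.03.
sweet potato only: max(459/18, 1350/383) = 25.5 servings → $7.65.
banana + broccoli: intersection lies outside the first quadrant.
banana + orange: the both-tight solution has a negative serving — not a feasible corner.
banana + sweet potato: intersection lies outside the first quadrant.
broccoli + orange with both targets exact would need a negative amount; discard.
broccoli + sweet potato with both targets exact would need a negative amount; discard.
orange + sweet potato: the both-tight solution has a negative serving — not a feasible corner.
The minimum over all feasible corners is $1.88.

$1.88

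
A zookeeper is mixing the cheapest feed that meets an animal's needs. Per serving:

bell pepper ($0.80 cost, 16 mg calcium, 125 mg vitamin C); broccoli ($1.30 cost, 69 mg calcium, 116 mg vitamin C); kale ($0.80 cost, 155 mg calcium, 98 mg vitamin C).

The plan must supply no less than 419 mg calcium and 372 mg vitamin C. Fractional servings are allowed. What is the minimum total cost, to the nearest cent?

$2.83

An LP optimum is at a vertex; with two nutrient constraints at most two foods are used. Check each candidate.
bell pepper only: max(419/16, 372/125) = 26.19 servings → $20.95.
broccoli only: max(419/69, 372/116) = 6.072 servings → $7.89.
kale only: max(419/155, 372/98) = 3.796 servings → $3.04.
bell pepper + broccoli with both targets exact would need a negative amount; discard.
bell pepper + kale with both tight: 0.9321 servings and 2.607 servings → $2.83.
broccoli + kale with both tight: 1.48 servings and 2.045 servings → $3.56.
So the least-cost plan costs $2.83.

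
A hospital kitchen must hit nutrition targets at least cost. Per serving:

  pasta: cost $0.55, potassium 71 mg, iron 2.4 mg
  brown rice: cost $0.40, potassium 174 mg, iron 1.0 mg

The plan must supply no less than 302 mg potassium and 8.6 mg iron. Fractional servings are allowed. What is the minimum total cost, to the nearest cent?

$2.03

An LP optimum is at a vertex; with two nutrient constraints at most two foods are used. Check each candidate.
pasta only: max(302/71, 8.6/2.4) = 4.254 servings → $2.34.
brown rice only: max(302/174, 8.6/1.0) = 8.6 servings → $3.44.
pasta + brown rice with both tight: 3.446 servings and 0.3295 servings → $2.03.
The minimum over all feasible corners is $2.03.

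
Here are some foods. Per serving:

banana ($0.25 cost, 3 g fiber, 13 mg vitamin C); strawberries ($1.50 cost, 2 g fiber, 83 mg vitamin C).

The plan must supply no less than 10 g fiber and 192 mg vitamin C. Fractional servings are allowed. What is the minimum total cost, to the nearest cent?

$3.50

Minimising a linear cost over {fiber ≥ 10, vitamin C ≥ 192, servings ≥ 0} — the optimum is at a vertex, using one or two foods.
banana only: max(10/3, 192/13) = 14.77 servings → $3.69.
strawberries only: max(10/2, 192/83) = 5 servings → $7.50.
banana + strawberries with both tight: 2 servings and 2 servings → $3.50.
Cheapest feasible corner: $3.50.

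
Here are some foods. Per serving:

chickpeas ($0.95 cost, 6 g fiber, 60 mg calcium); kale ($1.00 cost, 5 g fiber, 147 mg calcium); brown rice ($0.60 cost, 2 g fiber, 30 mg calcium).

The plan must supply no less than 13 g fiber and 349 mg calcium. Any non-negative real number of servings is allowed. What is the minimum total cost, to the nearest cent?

$2.53

At the optimum either one food covers both requirements or two foods hit both targets exactly; no other combination can be cheaper.
chickpeas only: max(13/6, 349/60) = 5.817 servings → $5.53.
kale only: max(13/5, 349/147) = 2.6 servings → $2.60.
brown rice only: max(13/2, 349/30) = 11.63 servings → $6.98.
chickpeas + kale with both tight: 0.2852 servings and 2.258 servings → $2.53.
chickpeas + brown rice with both targets exact would need a negative amount; discard.
kale + brown rice with both tight: 2.139 servings and 1.153 servings → $2.83.
The minimum over all feasible corners is $2.53.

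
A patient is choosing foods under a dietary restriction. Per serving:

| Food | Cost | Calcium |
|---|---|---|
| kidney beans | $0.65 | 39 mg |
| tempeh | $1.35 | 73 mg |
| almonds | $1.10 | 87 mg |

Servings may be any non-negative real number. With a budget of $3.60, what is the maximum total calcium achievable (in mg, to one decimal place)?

284.7 mg

Calcium per dollar: almonds 79.09, kidney beans 60, tempeh 54.07.
With no serving limits, spend the whole cost allowance on almonds: $3.60 / $1.10 × 87 mg = 284.7 mg.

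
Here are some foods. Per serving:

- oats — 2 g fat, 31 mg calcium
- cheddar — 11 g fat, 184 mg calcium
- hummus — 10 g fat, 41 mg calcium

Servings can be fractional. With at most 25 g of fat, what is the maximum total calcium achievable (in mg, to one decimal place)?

Calcium per g fat: cheddar 16.73, oats 15.5, hummus 4.1.
With no serving limits, spend the whole fat allowance on cheddar: 25 g / 11 g × 184 mg = 418.2 mg.

418.2 mg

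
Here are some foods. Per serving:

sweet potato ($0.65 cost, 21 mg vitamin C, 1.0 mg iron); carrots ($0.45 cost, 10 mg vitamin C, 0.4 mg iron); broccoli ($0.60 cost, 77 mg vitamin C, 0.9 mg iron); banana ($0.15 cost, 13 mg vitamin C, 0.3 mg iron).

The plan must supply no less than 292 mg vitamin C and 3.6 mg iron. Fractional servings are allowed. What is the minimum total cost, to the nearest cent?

$2.34

The cheapest plan sits at a corner of the feasible region — with two constraints it uses at most two foods.
sweet potato only: max(292/21, 3.6/1.0) = 13.9 servings → $9.04.
carrots only: max(292/10, 3.6/0.4) = 29.2 servings → $13.14.
broccoli only: max(292/77, 3.6/0.9) = 4 servings → $2.40.
banana only: max(292/13, 3.6/0.3) = 22.46 servings → $3.37.
sweet potato + carrots: the both-tight solution has a negative serving — not a feasible corner.
sweet potato + broccoli with both tight: 0.2478 servings and 3.725 servings → $2.40.
sweet potato + banana: intersection lies outside the first quadrant.
carrots + broccoli with both tight: 0.6606 servings and 3.706 servings → $2.52.
carrots + banana: the both-tight solution has a negative serving — not a feasible corner.
broccoli + banana with both tight: 3.579 servings and 1.263 servings → $2.34.
So the least-cost plan costs $2.34.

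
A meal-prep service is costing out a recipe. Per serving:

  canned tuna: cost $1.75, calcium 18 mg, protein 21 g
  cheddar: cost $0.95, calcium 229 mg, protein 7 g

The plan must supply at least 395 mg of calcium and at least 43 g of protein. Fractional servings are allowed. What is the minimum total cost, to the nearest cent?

$4.17

For a min-cost LP with two ≥-constraints, a basic feasible solution has at most two positive variables.
canned tuna only: max(395/18, 43/21) = 21.94 servings → $38.40.
cheddar only: max(395/229, 43/7) = 6.143 servings → $5.84.
canned tuna + cheddar with both tight: 1.512 servings and 1.606 servings → $4.17.
So the least-cost plan costs $4.17.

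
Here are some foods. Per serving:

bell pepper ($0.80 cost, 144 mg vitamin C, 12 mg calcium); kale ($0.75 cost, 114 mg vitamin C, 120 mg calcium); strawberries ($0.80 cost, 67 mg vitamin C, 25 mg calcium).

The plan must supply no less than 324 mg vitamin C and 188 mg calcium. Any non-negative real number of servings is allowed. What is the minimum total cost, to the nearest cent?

$1.97

Compare the cost at each extreme point of the feasible region.
bell pepper only: max(324/144, 188/12) = 15.67 servings → $12.53.
kale only: max(324/114, 188/120) = 2.842 servings → $2.13.
strawberries only: max(324/67, 188/25) = 7.52 servings → $6.02.
bell pepper + kale with both tight: 1.097 servings and 1.457 servings → $1.97.
bell pepper + strawberries with both targets exact would need a negative amount; discard.
kale + strawberries with both tight: 0.8663 servings and 3.362 servings → $3.34.
So the least-cost plan costs $1.97.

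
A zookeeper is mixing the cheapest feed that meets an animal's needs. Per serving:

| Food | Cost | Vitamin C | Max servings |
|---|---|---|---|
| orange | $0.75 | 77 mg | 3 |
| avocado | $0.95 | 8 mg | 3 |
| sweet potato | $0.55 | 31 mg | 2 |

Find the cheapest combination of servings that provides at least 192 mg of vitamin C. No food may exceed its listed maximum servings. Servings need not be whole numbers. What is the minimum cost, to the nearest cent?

Cost per mg of vitamin C: orange $0.0097, sweet potato $0.0177, avocado $0.1187.
Take 2.494 servings of orange: +192.0 mg vitamin C for $1.87 (total $1.87, still need 0.0 mg).
Greedy by cheapest-per-mg is optimal for a single linear constraint, so the minimum cost is $1.87.

$1.87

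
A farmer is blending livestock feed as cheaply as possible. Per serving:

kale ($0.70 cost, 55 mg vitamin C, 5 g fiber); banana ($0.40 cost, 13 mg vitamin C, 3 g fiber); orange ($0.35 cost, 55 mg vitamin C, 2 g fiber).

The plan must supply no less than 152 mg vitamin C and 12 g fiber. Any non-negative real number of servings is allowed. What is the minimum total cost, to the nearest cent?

$1.72

Two binding constraints pin down two serving amounts, so the optimal mix uses at most two foods. The candidates are each food alone (scaled to the tighter of vitamin C/fiber) and each pair with both constraints tight.
kale only: max(152/55, 12/5) = 2.764 servings → $1.93.
banana only: max(152/13, 12/3) = 11.69 servings → $4.68.
orange only: max(152/55, 12/2) = 6 servings → $2.10.
kale + banana: intersection lies outside the first quadrant.
kale + orange with both tight: 2.158 servings and 0.6061 servings → $1.72.
banana + orange with both tight: 2.561 servings and 2.158 servings → $1.78.
Cheapest feasible corner: $1.72.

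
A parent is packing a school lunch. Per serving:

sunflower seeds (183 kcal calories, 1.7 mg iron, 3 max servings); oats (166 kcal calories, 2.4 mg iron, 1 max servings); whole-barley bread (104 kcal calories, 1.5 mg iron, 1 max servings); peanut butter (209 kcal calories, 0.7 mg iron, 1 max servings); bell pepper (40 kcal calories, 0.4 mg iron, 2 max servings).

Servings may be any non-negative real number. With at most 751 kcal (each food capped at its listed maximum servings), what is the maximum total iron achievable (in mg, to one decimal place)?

Iron per kcal: oats 0.01446, whole-barley bread 0.01442, bell pepper 0.01, sunflower seeds 0.00929, peanut butter 0.003349.
Take 1 serving of oats: uses 166 kcal, +2.4 mg iron (running total 2.4 mg).
Take 1 serving of whole-barley bread: uses 104 kcal, +1.5 mg iron (running total 3.9 mg).
Take 2 servings of bell pepper: uses 80 kcal, +0.8 mg iron (running total 4.7 mg).
Take 2.191 servings of sunflower seeds: uses 401 kcal, +3.7 mg iron (running total 8.4 mg).
Filling greedily by iron-per-kcal is optimal for one linear limit, giving 8.4 mg.

8.4 mg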